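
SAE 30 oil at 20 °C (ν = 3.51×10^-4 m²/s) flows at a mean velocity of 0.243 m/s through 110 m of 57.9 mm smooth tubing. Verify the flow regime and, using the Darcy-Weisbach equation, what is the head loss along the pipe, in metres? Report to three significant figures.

h_f ≈ 9.13 m

Re = VD/ν = 0.243·0.05790/3.51×10^-4 = 40.1 → laminar (Re < 2300)
f = 64/Re = 1.597
h_f = f(L/D)V²/(2g) = 1.597·(110/0.05790)·0.243²/(2·9.81) = 9.129 m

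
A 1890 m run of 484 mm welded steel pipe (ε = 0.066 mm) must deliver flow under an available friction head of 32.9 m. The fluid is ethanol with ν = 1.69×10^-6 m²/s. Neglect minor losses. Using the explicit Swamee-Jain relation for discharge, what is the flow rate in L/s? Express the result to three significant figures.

Q ≈ 633 L/s

Swamee-Jain (Type II): Q = -0.965·√(gD⁵h_f/L)·ln[ε/(3.7D) + √(3.17ν²L/(gD³h_f))]
√(gD⁵h_f/L) = √(9.81·0.484⁵·32.9/1890) = 0.06735
ε/(3.7D) = 3.69×10^-5; √(3.17ν²L/(gD³h_f)) = 2.16×10^-5
Q = -0.965·0.06735·ln(5.848×10^-5) = 0.6334 m³/s
Check: V = 3.44 m/s, Re = 9.86×10^5, f = 0.01403, h_f = 33.1 m ≈ 32.9 m ✓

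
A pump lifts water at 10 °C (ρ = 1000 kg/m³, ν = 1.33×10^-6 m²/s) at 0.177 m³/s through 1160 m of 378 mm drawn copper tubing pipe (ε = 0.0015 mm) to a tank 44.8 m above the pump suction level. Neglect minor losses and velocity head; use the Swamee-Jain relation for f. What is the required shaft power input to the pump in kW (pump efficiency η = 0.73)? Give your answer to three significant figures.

P_shaft ≈ 119 kW

V = 4Q/(πD²) = 1.577 m/s; Re = 4.48×10^5; ε/D = 3.97×10^-6; f = 0.01341
h_f = f(L/D)V²/2g = 5.218 m
Total head H = z + h_f = 44.8 + 5.218 = 50.02 m
P_hyd = ρgQH = 1000·9.81·0.177·50.02 = 86.85 kW
P_shaft = P_hyd/η = 86.85/0.73 = 119.0 kW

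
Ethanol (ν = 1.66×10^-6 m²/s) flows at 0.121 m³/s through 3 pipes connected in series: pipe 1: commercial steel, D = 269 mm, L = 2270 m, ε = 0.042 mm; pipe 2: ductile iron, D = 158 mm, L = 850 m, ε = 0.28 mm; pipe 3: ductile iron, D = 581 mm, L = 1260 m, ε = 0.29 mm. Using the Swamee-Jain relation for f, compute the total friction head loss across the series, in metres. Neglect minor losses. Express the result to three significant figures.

Pipe 1: V = 2.129 m/s, Re = 3.45×10^5, ε/D = 1.56×10^-4, f = 0.01568, h_1 = f(L/D)V²/2g = 30.58 m
Pipe 2: V = 6.171 m/s, Re = 5.87×10^5, ε/D = 0.00177, f = 0.02313, h_2 = f(L/D)V²/2g = 241.6 m
Pipe 3: V = 0.4564 m/s, Re = 1.60×10^5, ε/D = 4.99×10^-4, f = 0.01934, h_3 = f(L/D)V²/2g = 0.4453 m
Series → Q common, losses add: H = Σh = 272.6 m

H ≈ 273 m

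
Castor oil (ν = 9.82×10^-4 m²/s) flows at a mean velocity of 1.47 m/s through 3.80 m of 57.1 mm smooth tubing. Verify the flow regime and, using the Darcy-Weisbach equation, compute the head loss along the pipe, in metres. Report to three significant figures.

h_f ≈ 5.49 m

Re = VD/ν = 1.47·0.05710/9.82×10^-4 = 85.5 → laminar (Re < 2300)
f = 64/Re = 0.7488
h_f = f(L/D)V²/(2g) = 0.7488·(3.80/0.05710)·1.47²/(2·9.81) = 5.488 m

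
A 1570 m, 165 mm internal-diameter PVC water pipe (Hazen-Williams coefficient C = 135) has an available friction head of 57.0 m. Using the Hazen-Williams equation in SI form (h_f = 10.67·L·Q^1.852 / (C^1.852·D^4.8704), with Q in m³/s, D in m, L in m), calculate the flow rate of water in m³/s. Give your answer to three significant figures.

Q ≈ 0.0549 m³/s

Rearranging: Q = [h_f·C^1.852·D^4.8704 / (10.67·L)]^(1/1.852)
Q = [57.0·135^1.852·0.165^4.8704 / (10.67·1570)]^0.540 = 0.05492 m³/s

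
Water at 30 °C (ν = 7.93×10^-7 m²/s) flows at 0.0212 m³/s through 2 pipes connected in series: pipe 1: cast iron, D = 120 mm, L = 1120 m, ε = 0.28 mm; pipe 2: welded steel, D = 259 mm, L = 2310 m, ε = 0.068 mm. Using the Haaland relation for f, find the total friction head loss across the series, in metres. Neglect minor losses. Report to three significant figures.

H ≈ 43.1 m

Pipe 1: V = 1.874 m/s, Re = 2.84×10^5, ε/D = 0.00233, f = 0.02496, h_1 = f(L/D)V²/2g = 41.73 m
Pipe 2: V = 0.4024 m/s, Re = 1.31×10^5, ε/D = 2.63×10^-4, f = 0.01826, h_2 = f(L/D)V²/2g = 1.344 m
Series → Q common, losses add: H = Σh = 43.07 m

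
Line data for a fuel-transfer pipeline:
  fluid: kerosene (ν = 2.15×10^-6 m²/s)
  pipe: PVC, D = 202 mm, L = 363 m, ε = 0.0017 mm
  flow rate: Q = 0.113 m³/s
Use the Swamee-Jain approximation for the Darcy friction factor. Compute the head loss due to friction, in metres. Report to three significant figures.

h_f ≈ 16.2 m

V = 4Q/(πD²) = 4·0.113/(π·0.202²) = 3.526 m/s
Re = VD/ν = 3.526·0.202/2.15×10^-6 = 3.31×10^5 → turbulent
ε/D = 0.0017/202 = 8.42×10^-6
Swamee-Jain: f = 0.01422
h_f = f(L/D)V²/(2g) = 0.01422·(363/0.202)·3.526²/(2·9.81) = 16.19 m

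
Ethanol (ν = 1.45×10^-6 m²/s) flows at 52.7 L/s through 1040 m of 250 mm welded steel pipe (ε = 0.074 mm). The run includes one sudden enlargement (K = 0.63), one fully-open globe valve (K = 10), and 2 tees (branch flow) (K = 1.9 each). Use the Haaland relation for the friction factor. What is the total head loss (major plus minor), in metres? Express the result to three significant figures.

H_L ≈ 5.16 m

V = 4Q/(πD²) = 1.074 m/s; V²/2g = 0.05875 m
Re = 1.85×10^5, ε/D = 2.96×10^-4 → f = 0.01764 (Haaland)
Major: h_f = f(L/D)·V²/2g = 0.01764·4160·0.05875 = 4.311 m
Minor: ΣK = 14.4; h_m = ΣK·V²/2g = 0.8477 m
Total H_L = 4.311 + 0.8477 = 5.159 m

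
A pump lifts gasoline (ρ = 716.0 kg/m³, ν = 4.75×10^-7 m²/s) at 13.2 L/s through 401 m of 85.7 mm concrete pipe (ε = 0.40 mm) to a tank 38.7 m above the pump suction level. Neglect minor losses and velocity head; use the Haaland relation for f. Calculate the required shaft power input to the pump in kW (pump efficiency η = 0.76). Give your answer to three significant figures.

P_shaft ≈ 9.30 kW

V = 4Q/(πD²) = 2.288 m/s; Re = 4.13×10^5; ε/D = 0.00467; f = 0.03002
h_f = f(L/D)V²/2g = 37.50 m
Total head H = z + h_f = 38.7 + 37.50 = 76.20 m
P_hyd = ρgQH = 716.0·9.81·0.0132·76.20 = 7.065 kW
P_shaft = P_hyd/η = 7.065/0.76 = 9.296 kW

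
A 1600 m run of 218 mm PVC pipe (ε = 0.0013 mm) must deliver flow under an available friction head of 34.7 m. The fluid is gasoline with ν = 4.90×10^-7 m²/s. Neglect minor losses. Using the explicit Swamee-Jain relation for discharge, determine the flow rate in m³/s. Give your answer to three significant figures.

Swamee-Jain (Type II): Q = -0.965·√(gD⁵h_f/L)·ln[ε/(3.7D) + √(3.17ν²L/(gD³h_f))]
√(gD⁵h_f/L) = √(9.81·0.218⁵·34.7/1600) = 0.01023
ε/(3.7D) = 1.61×10^-6; √(3.17ν²L/(gD³h_f)) = 1.86×10^-5
Q = -0.965·0.01023·ln(2.019×10^-5) = 0.1068 m³/s
Check: V = 2.86 m/s, Re = 1.27×10^6, f = 0.01132, h_f = 34.7 m ≈ 34.7 m ✓

Q ≈ 0.107 m³/s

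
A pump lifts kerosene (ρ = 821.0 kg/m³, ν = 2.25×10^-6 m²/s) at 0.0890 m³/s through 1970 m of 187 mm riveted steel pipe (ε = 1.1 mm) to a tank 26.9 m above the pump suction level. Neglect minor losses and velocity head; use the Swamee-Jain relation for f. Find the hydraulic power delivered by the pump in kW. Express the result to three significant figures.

P_hyd ≈ 150 kW

V = 4Q/(πD²) = 3.241 m/s; Re = 2.69×10^5; ε/D = 0.00588; f = 0.03238
h_f = f(L/D)V²/2g = 182.6 m
Total head H = z + h_f = 26.9 + 182.6 = 209.5 m
P_hyd = ρgQH = 821.0·9.81·0.0890·209.5 = 150.1 kW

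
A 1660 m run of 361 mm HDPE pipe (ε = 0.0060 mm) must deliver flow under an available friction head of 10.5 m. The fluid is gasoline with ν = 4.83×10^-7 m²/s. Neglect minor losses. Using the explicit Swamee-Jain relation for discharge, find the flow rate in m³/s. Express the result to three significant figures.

Q ≈ 0.203 m³/s

Swamee-Jain (Type II): Q = -0.965·√(gD⁵h_f/L)·ln[ε/(3.7D) + √(3.17ν²L/(gD³h_f))]
√(gD⁵h_f/L) = √(9.81·0.361⁵·10.5/1660) = 0.01950
ε/(3.7D) = 4.49×10^-6; √(3.17ν²L/(gD³h_f)) = 1.59×10^-5
Q = -0.965·0.01950·ln(2.041×10^-5) = 0.2033 m³/s
Check: V = 1.99 m/s, Re = 1.48×10^6, f = 0.01137, h_f = 10.5 m ≈ 10.5 m ✓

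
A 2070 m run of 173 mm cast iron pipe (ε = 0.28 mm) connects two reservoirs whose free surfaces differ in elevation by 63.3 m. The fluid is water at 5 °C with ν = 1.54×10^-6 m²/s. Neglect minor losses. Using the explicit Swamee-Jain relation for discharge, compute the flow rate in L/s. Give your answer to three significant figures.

Swamee-Jain (Type II): Q = -0.965·√(gD⁵h_f/L)·ln[ε/(3.7D) + √(3.17ν²L/(gD³h_f))]
√(gD⁵h_f/L) = √(9.81·0.173⁵·63.3/2070) = 0.006818
ε/(3.7D) = 4.37×10^-4; √(3.17ν²L/(gD³h_f)) = 6.96×10^-5
Q = -0.965·0.006818·ln(5.070×10^-4) = 0.04992 m³/s
Check: V = 2.12 m/s, Re = 2.39×10^5, f = 0.02319, h_f = 63.8 m ≈ 63.3 m ✓

Q ≈ 49.9 L/s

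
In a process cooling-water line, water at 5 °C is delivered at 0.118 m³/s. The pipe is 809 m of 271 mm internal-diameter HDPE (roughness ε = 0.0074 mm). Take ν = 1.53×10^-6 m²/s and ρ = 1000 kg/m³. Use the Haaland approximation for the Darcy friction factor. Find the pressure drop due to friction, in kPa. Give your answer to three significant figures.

Δp ≈ 88.2 kPa

V = 4Q/(πD²) = 4·0.118/(π·0.271²) = 2.046 m/s
Re = VD/ν = 2.046·0.271/1.53×10^-6 = 3.62×10^5 → turbulent
ε/D = 0.0074/271 = 2.73×10^-5
Haaland: f = 0.01411
h_f = f(L/D)V²/(2g) = 0.01411·(809/0.271)·2.046²/(2·9.81) = 8.986 m
Δp = ρg·h_f = 1000·9.81·8.986 = 88.15 kPa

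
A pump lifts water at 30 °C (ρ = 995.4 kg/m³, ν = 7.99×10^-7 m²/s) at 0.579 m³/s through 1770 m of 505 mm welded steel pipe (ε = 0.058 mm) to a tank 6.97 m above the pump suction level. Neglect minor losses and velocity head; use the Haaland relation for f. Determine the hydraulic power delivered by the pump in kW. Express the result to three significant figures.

V = 4Q/(πD²) = 2.891 m/s; Re = 1.83×10^6; ε/D = 1.15×10^-4; f = 0.01305
h_f = f(L/D)V²/2g = 19.48 m
Total head H = z + h_f = 6.97 + 19.48 = 26.45 m
P_hyd = ρgQH = 995.4·9.81·0.579·26.45 = 149.5 kW

P_hyd ≈ 150 kW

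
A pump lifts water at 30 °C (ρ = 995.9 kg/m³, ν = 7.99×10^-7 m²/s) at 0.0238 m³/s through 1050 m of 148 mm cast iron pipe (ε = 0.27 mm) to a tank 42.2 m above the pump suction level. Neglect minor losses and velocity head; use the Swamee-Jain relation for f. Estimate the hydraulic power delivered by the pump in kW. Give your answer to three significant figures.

V = 4Q/(πD²) = 1.383 m/s; Re = 2.56×10^5; ε/D = 0.00182; f = 0.02376
h_f = f(L/D)V²/2g = 16.45 m
Total head H = z + h_f = 42.2 + 16.45 = 58.65 m
P_hyd = ρgQH = 995.9·9.81·0.0238·58.65 = 13.64 kW

P_hyd ≈ 13.6 kW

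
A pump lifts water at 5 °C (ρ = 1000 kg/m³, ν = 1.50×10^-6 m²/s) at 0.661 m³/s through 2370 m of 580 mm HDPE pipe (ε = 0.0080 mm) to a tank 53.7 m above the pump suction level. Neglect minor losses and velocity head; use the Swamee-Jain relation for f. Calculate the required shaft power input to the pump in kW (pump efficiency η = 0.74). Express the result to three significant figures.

P_shaft ≈ 608 kW

V = 4Q/(πD²) = 2.502 m/s; Re = 9.67×10^5; ε/D = 1.38×10^-5; f = 0.01200
h_f = f(L/D)V²/2g = 15.64 m
Total head H = z + h_f = 53.7 + 15.64 = 69.34 m
P_hyd = ρgQH = 1000·9.81·0.661·69.34 = 449.7 kW
P_shaft = P_hyd/η = 449.7/0.74 = 607.6 kW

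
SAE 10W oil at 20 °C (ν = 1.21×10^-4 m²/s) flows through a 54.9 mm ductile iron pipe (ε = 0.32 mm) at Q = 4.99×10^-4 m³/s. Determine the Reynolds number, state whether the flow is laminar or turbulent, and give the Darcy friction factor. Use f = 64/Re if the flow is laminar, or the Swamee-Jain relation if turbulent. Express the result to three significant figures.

V = 4Q/(πD²) = 0.2108 m/s
Re = VD/ν = 0.2108·0.0549/1.21×10^-4 = 95.6
Re < 2300 → laminar → f = 64/Re = 0.6692

Re ≈ 95.6; laminar; f = 64/Re ≈ 0.669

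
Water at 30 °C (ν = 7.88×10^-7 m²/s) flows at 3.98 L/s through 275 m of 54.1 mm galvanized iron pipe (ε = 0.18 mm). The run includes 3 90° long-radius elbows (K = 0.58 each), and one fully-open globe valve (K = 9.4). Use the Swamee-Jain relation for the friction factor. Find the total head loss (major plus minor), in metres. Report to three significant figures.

H_L ≈ 23.6 m

V = 4Q/(πD²) = 1.731 m/s; V²/2g = 0.1528 m
Re = 1.19×10^5, ε/D = 0.00333 → f = 0.02821 (Swamee-Jain)
Major: h_f = f(L/D)·V²/2g = 0.02821·5083·0.1528 = 21.91 m
Minor: ΣK = 11.1; h_m = ΣK·V²/2g = 1.702 m
Total H_L = 21.91 + 1.702 = 23.61 m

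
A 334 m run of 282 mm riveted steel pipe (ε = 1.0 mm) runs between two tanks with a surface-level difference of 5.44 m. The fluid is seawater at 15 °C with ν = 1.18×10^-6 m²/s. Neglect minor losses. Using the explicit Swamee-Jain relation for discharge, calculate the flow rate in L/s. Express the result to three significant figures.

Swamee-Jain (Type II): Q = -0.965·√(gD⁵h_f/L)·ln[ε/(3.7D) + √(3.17ν²L/(gD³h_f))]
√(gD⁵h_f/L) = √(9.81·0.282⁵·5.44/334) = 0.01688
ε/(3.7D) = 9.58×10^-4; √(3.17ν²L/(gD³h_f)) = 3.51×10^-5
Q = -0.965·0.01688·ln(9.935×10^-4) = 0.1126 m³/s
Check: V = 1.80 m/s, Re = 4.31×10^5, f = 0.02784, h_f = 5.46 m ≈ 5.44 m ✓

Q ≈ 113 L/s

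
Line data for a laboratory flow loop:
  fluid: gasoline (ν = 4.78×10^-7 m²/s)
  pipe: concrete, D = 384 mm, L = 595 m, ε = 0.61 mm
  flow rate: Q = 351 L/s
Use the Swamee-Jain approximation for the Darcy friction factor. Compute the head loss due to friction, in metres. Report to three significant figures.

V = 4Q/(πD²) = 4·0.351/(π·0.384²) = 3.031 m/s
Re = VD/ν = 3.031·0.384/4.78×10^-7 = 2.43×10^6 → turbulent
ε/D = 0.61/384 = 0.00159
Swamee-Jain: f = 0.02218
h_f = f(L/D)V²/(2g) = 0.02218·(595/0.384)·3.031²/(2·9.81) = 16.09 m

h_f ≈ 16.1 m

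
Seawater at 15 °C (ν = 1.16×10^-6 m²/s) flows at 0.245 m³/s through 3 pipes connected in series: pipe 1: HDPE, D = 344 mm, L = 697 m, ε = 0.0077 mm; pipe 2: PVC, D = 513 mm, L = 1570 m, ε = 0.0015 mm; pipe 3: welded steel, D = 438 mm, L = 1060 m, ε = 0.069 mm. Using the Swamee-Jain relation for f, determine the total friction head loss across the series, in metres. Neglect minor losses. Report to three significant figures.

Pipe 1: V = 2.636 m/s, Re = 7.82×10^5, ε/D = 2.24×10^-5, f = 0.01256, h_1 = f(L/D)V²/2g = 9.014 m
Pipe 2: V = 1.185 m/s, Re = 5.24×10^5, ε/D = 2.92×10^-6, f = 0.01303, h_2 = f(L/D)V²/2g = 2.856 m
Pipe 3: V = 1.626 m/s, Re = 6.14×10^5, ε/D = 1.58×10^-4, f = 0.01482, h_3 = f(L/D)V²/2g = 4.832 m
Series → Q common, losses add: H = Σh = 16.70 m

H ≈ 16.7 m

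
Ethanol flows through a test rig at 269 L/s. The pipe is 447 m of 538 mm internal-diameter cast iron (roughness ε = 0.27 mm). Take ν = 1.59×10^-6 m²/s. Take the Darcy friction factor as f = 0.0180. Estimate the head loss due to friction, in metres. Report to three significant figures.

h_f ≈ 1.07 m

V = 4Q/(πD²) = 4·0.269/(π·0.538²) = 1.183 m/s
h_f = f(L/D)V²/(2g) = 0.01800·(447/0.538)·1.183²/(2·9.81) = 1.067 m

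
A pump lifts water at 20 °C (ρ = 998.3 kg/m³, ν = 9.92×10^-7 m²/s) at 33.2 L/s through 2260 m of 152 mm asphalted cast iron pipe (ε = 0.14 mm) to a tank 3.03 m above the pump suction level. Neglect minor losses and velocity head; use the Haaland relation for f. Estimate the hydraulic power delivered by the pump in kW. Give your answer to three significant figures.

P_hyd ≈ 17.7 kW

V = 4Q/(πD²) = 1.830 m/s; Re = 2.80×10^5; ε/D = 9.21×10^-4; f = 0.02024
h_f = f(L/D)V²/2g = 51.35 m
Total head H = z + h_f = 3.03 + 51.35 = 54.38 m
P_hyd = ρgQH = 998.3·9.81·0.0332·54.38 = 17.68 kW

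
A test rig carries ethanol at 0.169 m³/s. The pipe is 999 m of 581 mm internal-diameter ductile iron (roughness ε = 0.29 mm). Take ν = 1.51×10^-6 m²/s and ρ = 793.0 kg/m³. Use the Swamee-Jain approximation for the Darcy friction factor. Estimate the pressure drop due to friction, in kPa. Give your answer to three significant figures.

Δp ≈ 5.15 kPa

V = 4Q/(πD²) = 4·0.169/(π·0.581²) = 0.6374 m/s
Re = VD/ν = 0.6374·0.581/1.51×10^-6 = 2.45×10^5 → turbulent
ε/D = 0.29/581 = 4.99×10^-4
Swamee-Jain: f = 0.01860
h_f = f(L/D)V²/(2g) = 0.01860·(999/0.581)·0.6374²/(2·9.81) = 0.6625 m
Δp = ρg·h_f = 793.0·9.81·0.6625 = 5.154 kPa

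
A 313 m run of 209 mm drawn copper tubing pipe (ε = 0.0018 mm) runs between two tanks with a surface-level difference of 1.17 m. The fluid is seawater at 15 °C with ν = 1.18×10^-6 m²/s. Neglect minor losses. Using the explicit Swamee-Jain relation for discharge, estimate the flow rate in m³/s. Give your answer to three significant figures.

Q ≈ 0.0334 m³/s

Swamee-Jain (Type II): Q = -0.965·√(gD⁵h_f/L)·ln[ε/(3.7D) + √(3.17ν²L/(gD³h_f))]
√(gD⁵h_f/L) = √(9.81·0.209⁵·1.17/313) = 0.003824
ε/(3.7D) = 2.33×10^-6; √(3.17ν²L/(gD³h_f)) = 1.15×10^-4
Q = -0.965·0.003824·ln(1.172×10^-4) = 0.03340 m³/s
Check: V = 0.974 m/s, Re = 1.72×10^5, f = 0.01606, h_f = 1.16 m ≈ 1.17 m ✓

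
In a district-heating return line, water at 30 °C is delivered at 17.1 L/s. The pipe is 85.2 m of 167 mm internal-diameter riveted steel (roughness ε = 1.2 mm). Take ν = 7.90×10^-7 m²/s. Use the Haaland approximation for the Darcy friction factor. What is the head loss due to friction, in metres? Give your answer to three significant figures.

V = 4Q/(πD²) = 4·0.0171/(π·0.167²) = 0.7807 m/s
Re = VD/ν = 0.7807·0.167/7.90×10^-7 = 1.65×10^5 → turbulent
ε/D = 1.2/167 = 0.00719
Haaland: f = 0.03448
h_f = f(L/D)V²/(2g) = 0.03448·(85.2/0.167)·0.7807²/(2·9.81) = 0.5465 m

h_f ≈ 0.546 m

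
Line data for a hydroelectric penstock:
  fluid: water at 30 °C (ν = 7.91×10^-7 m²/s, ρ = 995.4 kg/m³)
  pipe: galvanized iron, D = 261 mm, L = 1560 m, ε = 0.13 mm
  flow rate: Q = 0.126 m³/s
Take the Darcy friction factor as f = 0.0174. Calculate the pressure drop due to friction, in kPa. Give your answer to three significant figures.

V = 4Q/(πD²) = 4·0.126/(π·0.261²) = 2.355 m/s
h_f = f(L/D)V²/(2g) = 0.01740·(1560/0.261)·2.355²/(2·9.81) = 29.40 m
Δp = ρg·h_f = 995.4·9.81·29.40 = 287.1 kPa

Δp ≈ 287 kPa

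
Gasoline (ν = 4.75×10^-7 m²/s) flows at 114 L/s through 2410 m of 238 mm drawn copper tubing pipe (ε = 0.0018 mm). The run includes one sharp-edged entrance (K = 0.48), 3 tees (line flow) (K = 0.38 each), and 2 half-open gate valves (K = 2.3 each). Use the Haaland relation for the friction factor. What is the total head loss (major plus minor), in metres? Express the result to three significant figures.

V = 4Q/(πD²) = 2.562 m/s; V²/2g = 0.3347 m
Re = 1.28×10^6, ε/D = 7.56×10^-6 → f = 0.01127 (Haaland)
Major: h_f = f(L/D)·V²/2g = 0.01127·10126·0.3347 = 38.21 m
Minor: ΣK = 6.22; h_m = ΣK·V²/2g = 2.082 m
Total H_L = 38.21 + 2.082 = 40.29 m

H_L ≈ 40.3 m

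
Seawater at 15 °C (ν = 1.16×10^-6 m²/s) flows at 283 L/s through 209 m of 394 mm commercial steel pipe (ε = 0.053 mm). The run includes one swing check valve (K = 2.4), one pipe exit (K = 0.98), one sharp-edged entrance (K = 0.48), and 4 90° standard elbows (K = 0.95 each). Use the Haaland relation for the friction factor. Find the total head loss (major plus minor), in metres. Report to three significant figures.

V = 4Q/(πD²) = 2.321 m/s; V²/2g = 0.2746 m
Re = 7.88×10^5, ε/D = 1.35×10^-4 → f = 0.01405 (Haaland)
Major: h_f = f(L/D)·V²/2g = 0.01405·530.5·0.2746 = 2.047 m
Minor: ΣK = 7.66; h_m = ΣK·V²/2g = 2.103 m
Total H_L = 2.047 + 2.103 = 4.150 m

H_L ≈ 4.15 m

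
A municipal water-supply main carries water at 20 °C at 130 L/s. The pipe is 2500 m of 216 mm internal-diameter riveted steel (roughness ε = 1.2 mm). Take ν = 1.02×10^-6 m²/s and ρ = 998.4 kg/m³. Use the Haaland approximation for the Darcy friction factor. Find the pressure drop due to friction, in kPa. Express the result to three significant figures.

Δp ≈ 2290 kPa

V = 4Q/(πD²) = 4·0.130/(π·0.216²) = 3.548 m/s
Re = VD/ν = 3.548·0.216/1.02×10^-6 = 7.51×10^5 → turbulent
ε/D = 1.2/216 = 0.00556
Haaland: f = 0.03153
h_f = f(L/D)V²/(2g) = 0.03153·(2500/0.216)·3.548²/(2·9.81) = 234.1 m
Δp = ρg·h_f = 998.4·9.81·234.1 = 2293 kPa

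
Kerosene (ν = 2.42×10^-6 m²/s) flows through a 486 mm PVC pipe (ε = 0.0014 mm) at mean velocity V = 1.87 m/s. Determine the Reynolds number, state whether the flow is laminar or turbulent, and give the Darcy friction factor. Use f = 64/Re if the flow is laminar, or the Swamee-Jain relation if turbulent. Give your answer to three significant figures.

Re = VD/ν = 1.870·0.486/2.42×10^-6 = 3.76×10^5
Re > 4000 → turbulent; ε/D = 2.88×10^-6
Swamee-Jain: f = 0.01383

Re ≈ 3.76×10^5; turbulent; f ≈ 0.0138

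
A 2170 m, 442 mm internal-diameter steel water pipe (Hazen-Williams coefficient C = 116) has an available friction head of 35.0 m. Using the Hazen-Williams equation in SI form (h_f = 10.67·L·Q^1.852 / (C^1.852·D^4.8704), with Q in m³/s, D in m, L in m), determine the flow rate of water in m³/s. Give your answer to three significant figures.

Rearranging: Q = [h_f·C^1.852·D^4.8704 / (10.67·L)]^(1/1.852)
Q = [35.0·116^1.852·0.442^4.8704 / (10.67·2170)]^0.540 = 0.4065 m³/s

Q ≈ 0.406 m³/s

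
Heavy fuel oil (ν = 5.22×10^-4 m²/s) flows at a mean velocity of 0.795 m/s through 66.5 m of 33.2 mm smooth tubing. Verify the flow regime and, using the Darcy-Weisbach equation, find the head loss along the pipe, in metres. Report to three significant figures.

Re = VD/ν = 0.795·0.03320/5.22×10^-4 = 50.6 → laminar (Re < 2300)
f = 64/Re = 1.266
h_f = f(L/D)V²/(2g) = 1.266·(66.5/0.03320)·0.795²/(2·9.81) = 81.67 m

h_f ≈ 81.7 m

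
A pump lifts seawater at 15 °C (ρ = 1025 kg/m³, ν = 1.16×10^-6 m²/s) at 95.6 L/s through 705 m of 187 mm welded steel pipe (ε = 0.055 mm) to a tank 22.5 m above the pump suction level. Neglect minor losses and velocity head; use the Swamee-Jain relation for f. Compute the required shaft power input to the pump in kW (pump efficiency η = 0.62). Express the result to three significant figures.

P_shaft ≈ 93.4 kW

V = 4Q/(πD²) = 3.481 m/s; Re = 5.61×10^5; ε/D = 2.94×10^-4; f = 0.01620
h_f = f(L/D)V²/2g = 37.72 m
Total head H = z + h_f = 22.5 + 37.72 = 60.22 m
P_hyd = ρgQH = 1025·9.81·0.0956·60.22 = 57.88 kW
P_shaft = P_hyd/η = 57.88/0.62 = 93.36 kW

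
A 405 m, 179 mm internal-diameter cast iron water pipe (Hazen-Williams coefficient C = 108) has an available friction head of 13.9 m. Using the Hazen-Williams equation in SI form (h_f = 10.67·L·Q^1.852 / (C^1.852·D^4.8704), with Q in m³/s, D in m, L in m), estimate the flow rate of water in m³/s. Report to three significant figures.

Rearranging: Q = [h_f·C^1.852·D^4.8704 / (10.67·L)]^(1/1.852)
Q = [13.9·108^1.852·0.179^4.8704 / (10.67·405)]^0.540 = 0.05280 m³/s

Q ≈ 0.0528 m³/s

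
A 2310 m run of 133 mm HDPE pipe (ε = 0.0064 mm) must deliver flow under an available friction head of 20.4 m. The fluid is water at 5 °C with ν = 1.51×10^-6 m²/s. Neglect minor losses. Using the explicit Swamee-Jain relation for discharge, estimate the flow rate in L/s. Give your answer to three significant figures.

Q ≈ 15.6 L/s

Swamee-Jain (Type II): Q = -0.965·√(gD⁵h_f/L)·ln[ε/(3.7D) + √(3.17ν²L/(gD³h_f))]
√(gD⁵h_f/L) = √(9.81·0.133⁵·20.4/2310) = 0.001899
ε/(3.7D) = 1.30×10^-5; √(3.17ν²L/(gD³h_f)) = 1.88×10^-4
Q = -0.965·0.001899·ln(2.013×10^-4) = 0.01559 m³/s
Check: V = 1.12 m/s, Re = 9.89×10^4, f = 0.01819, h_f = 20.3 m ≈ 20.4 m ✓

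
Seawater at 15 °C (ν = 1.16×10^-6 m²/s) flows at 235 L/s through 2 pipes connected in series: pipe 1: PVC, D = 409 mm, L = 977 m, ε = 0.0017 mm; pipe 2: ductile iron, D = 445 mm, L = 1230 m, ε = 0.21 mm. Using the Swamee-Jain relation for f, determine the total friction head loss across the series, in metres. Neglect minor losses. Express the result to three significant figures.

Pipe 1: V = 1.789 m/s, Re = 6.31×10^5, ε/D = 4.16×10^-6, f = 0.01264, h_1 = f(L/D)V²/2g = 4.924 m
Pipe 2: V = 1.511 m/s, Re = 5.80×10^5, ε/D = 4.72×10^-4, f = 0.01747, h_2 = f(L/D)V²/2g = 5.619 m
Series → Q common, losses add: H = Σh = 10.54 m

H ≈ 10.5 m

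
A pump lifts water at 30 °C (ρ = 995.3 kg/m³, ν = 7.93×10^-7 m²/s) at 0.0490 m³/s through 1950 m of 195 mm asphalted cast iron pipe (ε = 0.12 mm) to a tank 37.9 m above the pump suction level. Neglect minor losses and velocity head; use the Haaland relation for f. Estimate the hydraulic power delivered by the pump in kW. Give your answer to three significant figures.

P_hyd ≈ 30.2 kW

V = 4Q/(πD²) = 1.641 m/s; Re = 4.03×10^5; ε/D = 6.15×10^-4; f = 0.01844
h_f = f(L/D)V²/2g = 25.29 m
Total head H = z + h_f = 37.9 + 25.29 = 63.19 m
P_hyd = ρgQH = 995.3·9.81·0.0490·63.19 = 30.23 kW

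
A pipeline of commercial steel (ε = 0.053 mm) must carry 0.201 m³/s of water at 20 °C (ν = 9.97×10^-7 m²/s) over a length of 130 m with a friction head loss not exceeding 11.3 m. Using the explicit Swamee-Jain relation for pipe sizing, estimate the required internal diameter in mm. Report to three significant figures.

Swamee-Jain (Type III): D = 0.66·[ε^1.25·(LQ²/(gh_f))^4.75 + ν·Q^9.4·(L/(gh_f))^5.2]^0.04
LQ²/(gh_f) = 0.04738; L/(gh_f) = 1.173
Term 1 = ε^1.25·(…)^4.75 = 2.31×10^-12; Term 2 = ν·Q^9.4·(…)^5.2 = 6.44×10^-13
D = 0.66·(2.31×10^-12 + 6.44×10^-13)^0.04 = 0.2282 m = 228 mm
Check: V = 4.91 m/s, Re = 1.12×10^6, f = 0.01502, h_f = 10.5 m ≈ 11.3 m ✓

D ≈ 228 mm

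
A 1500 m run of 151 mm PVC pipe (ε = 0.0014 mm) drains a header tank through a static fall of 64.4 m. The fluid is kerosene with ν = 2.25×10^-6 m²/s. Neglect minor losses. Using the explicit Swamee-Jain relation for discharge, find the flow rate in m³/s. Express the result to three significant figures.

Swamee-Jain (Type II): Q = -0.965·√(gD⁵h_f/L)·ln[ε/(3.7D) + √(3.17ν²L/(gD³h_f))]
√(gD⁵h_f/L) = √(9.81·0.151⁵·64.4/1500) = 0.005750
ε/(3.7D) = 2.51×10^-6; √(3.17ν²L/(gD³h_f)) = 1.05×10^-4
Q = -0.965·0.005750·ln(1.077×10^-4) = 0.05069 m³/s
Check: V = 2.83 m/s, Re = 1.90×10^5, f = 0.01577, h_f = 64.0 m ≈ 64.4 m ✓

Q ≈ 0.0507 m³/s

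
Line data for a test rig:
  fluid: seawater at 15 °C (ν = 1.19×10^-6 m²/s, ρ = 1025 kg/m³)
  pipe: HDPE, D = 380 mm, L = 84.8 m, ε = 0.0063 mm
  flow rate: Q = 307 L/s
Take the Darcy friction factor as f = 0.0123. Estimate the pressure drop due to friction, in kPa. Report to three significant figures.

V = 4Q/(πD²) = 4·0.307/(π·0.380²) = 2.707 m/s
h_f = f(L/D)V²/(2g) = 0.01230·(84.8/0.380)·2.707²/(2·9.81) = 1.025 m
Δp = ρg·h_f = 1025·9.81·1.025 = 10.31 kPa

Δp ≈ 10.3 kPa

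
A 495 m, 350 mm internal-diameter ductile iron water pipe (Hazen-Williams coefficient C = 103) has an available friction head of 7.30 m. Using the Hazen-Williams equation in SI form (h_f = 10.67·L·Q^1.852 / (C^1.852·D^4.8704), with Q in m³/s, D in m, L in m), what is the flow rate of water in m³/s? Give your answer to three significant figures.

Rearranging: Q = [h_f·C^1.852·D^4.8704 / (10.67·L)]^(1/1.852)
Q = [7.30·103^1.852·0.350^4.8704 / (10.67·495)]^0.540 = 0.1861 m³/s

Q ≈ 0.186 m³/s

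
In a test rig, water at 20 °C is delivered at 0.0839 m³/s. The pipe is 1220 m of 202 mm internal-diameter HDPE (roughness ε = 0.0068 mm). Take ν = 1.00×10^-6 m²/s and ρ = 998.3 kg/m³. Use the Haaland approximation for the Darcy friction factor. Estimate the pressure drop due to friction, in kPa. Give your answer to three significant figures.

Δp ≈ 276 kPa

V = 4Q/(πD²) = 4·0.0839/(π·0.202²) = 2.618 m/s
Re = VD/ν = 2.618·0.202/1.00×10^-6 = 5.29×10^5 → turbulent
ε/D = 0.0068/202 = 3.37×10^-5
Haaland: f = 0.01336
h_f = f(L/D)V²/(2g) = 0.01336·(1220/0.202)·2.618²/(2·9.81) = 28.18 m
Δp = ρg·h_f = 998.3·9.81·28.18 = 276.0 kPa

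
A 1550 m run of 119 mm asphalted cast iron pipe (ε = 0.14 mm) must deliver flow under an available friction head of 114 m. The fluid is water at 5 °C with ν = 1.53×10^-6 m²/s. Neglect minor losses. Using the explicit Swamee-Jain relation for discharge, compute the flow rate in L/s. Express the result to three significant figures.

Swamee-Jain (Type II): Q = -0.965·√(gD⁵h_f/L)·ln[ε/(3.7D) + √(3.17ν²L/(gD³h_f))]
√(gD⁵h_f/L) = √(9.81·0.119⁵·114/1550) = 0.004149
ε/(3.7D) = 3.18×10^-4; √(3.17ν²L/(gD³h_f)) = 7.81×10^-5
Q = -0.965·0.004149·ln(3.961×10^-4) = 0.03137 m³/s
Check: V = 2.82 m/s, Re = 2.19×10^5, f = 0.02176, h_f = 115 m ≈ 114 m ✓

Q ≈ 31.4 L/s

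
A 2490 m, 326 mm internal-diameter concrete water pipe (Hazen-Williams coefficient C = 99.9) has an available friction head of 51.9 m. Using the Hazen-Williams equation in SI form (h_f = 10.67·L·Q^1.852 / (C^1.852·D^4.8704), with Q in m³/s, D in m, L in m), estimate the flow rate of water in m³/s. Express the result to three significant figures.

Q ≈ 0.181 m³/s

Rearranging: Q = [h_f·C^1.852·D^4.8704 / (10.67·L)]^(1/1.852)
Q = [51.9·99.9^1.852·0.326^4.8704 / (10.67·2490)]^0.540 = 0.1805 m³/s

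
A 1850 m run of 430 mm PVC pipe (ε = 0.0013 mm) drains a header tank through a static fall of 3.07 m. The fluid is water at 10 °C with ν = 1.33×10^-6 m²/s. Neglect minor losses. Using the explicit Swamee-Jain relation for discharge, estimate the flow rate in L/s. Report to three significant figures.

Q ≈ 144 L/s

Swamee-Jain (Type II): Q = -0.965·√(gD⁵h_f/L)·ln[ε/(3.7D) + √(3.17ν²L/(gD³h_f))]
√(gD⁵h_f/L) = √(9.81·0.430⁵·3.07/1850) = 0.01547
ε/(3.7D) = 8.17×10^-7; √(3.17ν²L/(gD³h_f)) = 6.58×10^-5
Q = -0.965·0.01547·ln(6.664×10^-5) = 0.1436 m³/s
Check: V = 0.989 m/s, Re = 3.20×10^5, f = 0.01424, h_f = 3.05 m ≈ 3.07 m ✓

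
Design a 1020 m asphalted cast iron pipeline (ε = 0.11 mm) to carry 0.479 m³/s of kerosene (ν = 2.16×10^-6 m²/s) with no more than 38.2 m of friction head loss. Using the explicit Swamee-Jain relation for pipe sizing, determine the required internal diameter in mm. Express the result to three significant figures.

Swamee-Jain (Type III): D = 0.66·[ε^1.25·(LQ²/(gh_f))^4.75 + ν·Q^9.4·(L/(gh_f))^5.2]^0.04
LQ²/(gh_f) = 0.6245; L/(gh_f) = 2.722
Term 1 = ε^1.25·(…)^4.75 = 1.20×10^-6; Term 2 = ν·Q^9.4·(…)^5.2 = 3.90×10^-7
D = 0.66·(1.20×10^-6 + 3.90×10^-7)^0.04 = 0.3869 m = 387 mm
Check: V = 4.07 m/s, Re = 7.30×10^5, f = 0.01586, h_f = 35.4 m ≈ 38.2 m ✓

D ≈ 387 mm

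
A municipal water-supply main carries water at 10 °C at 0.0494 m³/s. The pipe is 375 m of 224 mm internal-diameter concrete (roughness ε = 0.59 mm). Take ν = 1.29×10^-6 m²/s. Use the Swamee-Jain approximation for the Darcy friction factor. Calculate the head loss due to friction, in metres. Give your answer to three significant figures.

h_f ≈ 3.50 m

V = 4Q/(πD²) = 4·0.0494/(π·0.224²) = 1.254 m/s
Re = VD/ν = 1.254·0.224/1.29×10^-6 = 2.18×10^5 → turbulent
ε/D = 0.59/224 = 0.00263
Swamee-Jain: f = 0.02608
h_f = f(L/D)V²/(2g) = 0.02608·(375/0.224)·1.254²/(2·9.81) = 3.497 m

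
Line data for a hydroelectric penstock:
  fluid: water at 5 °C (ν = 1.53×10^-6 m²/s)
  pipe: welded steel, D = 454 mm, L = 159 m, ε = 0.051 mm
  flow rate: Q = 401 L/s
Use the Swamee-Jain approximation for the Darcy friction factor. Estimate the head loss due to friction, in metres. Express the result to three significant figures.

h_f ≈ 1.54 m

V = 4Q/(πD²) = 4·0.401/(π·0.454²) = 2.477 m/s
Re = VD/ν = 2.477·0.454/1.53×10^-6 = 7.35×10^5 → turbulent
ε/D = 0.051/454 = 1.12×10^-4
Swamee-Jain: f = 0.01405
h_f = f(L/D)V²/(2g) = 0.01405·(159/0.454)·2.477²/(2·9.81) = 1.539 m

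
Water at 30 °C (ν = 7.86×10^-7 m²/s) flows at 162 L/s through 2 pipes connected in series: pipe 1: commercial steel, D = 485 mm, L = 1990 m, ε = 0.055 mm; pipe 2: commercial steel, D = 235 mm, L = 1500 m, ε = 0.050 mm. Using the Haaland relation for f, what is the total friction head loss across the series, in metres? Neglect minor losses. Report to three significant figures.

H ≈ 68.8 m

Pipe 1: V = 0.8769 m/s, Re = 5.41×10^5, ε/D = 1.13×10^-4, f = 0.01429, h_1 = f(L/D)V²/2g = 2.298 m
Pipe 2: V = 3.735 m/s, Re = 1.12×10^6, ε/D = 2.13×10^-4, f = 0.01466, h_2 = f(L/D)V²/2g = 66.55 m
Series → Q common, losses add: H = Σh = 68.84 m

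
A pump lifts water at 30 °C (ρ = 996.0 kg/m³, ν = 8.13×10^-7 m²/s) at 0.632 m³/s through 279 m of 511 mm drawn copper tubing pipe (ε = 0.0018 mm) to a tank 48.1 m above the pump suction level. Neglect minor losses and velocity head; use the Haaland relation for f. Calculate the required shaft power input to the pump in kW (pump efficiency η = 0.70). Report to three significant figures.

V = 4Q/(πD²) = 3.082 m/s; Re = 1.94×10^6; ε/D = 3.52×10^-6; f = 0.01049
h_f = f(L/D)V²/2g = 2.773 m
Total head H = z + h_f = 48.1 + 2.773 = 50.87 m
P_hyd = ρgQH = 996.0·9.81·0.632·50.87 = 314.1 kW
P_shaft = P_hyd/η = 314.1/0.70 = 448.8 kW

P_shaft ≈ 449 kW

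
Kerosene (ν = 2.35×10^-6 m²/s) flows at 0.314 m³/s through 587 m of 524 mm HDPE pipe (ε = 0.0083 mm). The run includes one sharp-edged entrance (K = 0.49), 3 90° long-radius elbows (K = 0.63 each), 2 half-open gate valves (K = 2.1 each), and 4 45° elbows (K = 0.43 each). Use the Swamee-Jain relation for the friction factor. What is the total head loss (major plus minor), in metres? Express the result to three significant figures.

V = 4Q/(πD²) = 1.456 m/s; V²/2g = 0.1081 m
Re = 3.25×10^5, ε/D = 1.58×10^-5 → f = 0.01436 (Swamee-Jain)
Major: h_f = f(L/D)·V²/2g = 0.01436·1120·0.1081 = 1.738 m
Minor: ΣK = 8.30; h_m = ΣK·V²/2g = 0.8969 m
Total H_L = 1.738 + 0.8969 = 2.635 m

H_L ≈ 2.63 m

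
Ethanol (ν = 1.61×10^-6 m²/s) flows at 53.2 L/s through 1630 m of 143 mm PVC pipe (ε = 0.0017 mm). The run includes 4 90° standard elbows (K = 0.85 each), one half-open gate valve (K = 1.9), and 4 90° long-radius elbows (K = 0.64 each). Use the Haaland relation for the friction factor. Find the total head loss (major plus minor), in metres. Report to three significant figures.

V = 4Q/(πD²) = 3.312 m/s; V²/2g = 0.5592 m
Re = 2.94×10^5, ε/D = 1.19×10^-5 → f = 0.01449 (Haaland)
Major: h_f = f(L/D)·V²/2g = 0.01449·11399·0.5592 = 92.37 m
Minor: ΣK = 7.86; h_m = ΣK·V²/2g = 4.396 m
Total H_L = 92.37 + 4.396 = 96.76 m

H_L ≈ 96.8 m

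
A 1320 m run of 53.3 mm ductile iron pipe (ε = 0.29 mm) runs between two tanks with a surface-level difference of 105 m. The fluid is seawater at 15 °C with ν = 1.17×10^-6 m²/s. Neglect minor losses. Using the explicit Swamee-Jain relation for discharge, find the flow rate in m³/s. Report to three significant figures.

Swamee-Jain (Type II): Q = -0.965·√(gD⁵h_f/L)·ln[ε/(3.7D) + √(3.17ν²L/(gD³h_f))]
√(gD⁵h_f/L) = √(9.81·0.0533⁵·105/1320) = 5.794×10^-4
ε/(3.7D) = 0.00147; √(3.17ν²L/(gD³h_f)) = 1.92×10^-4
Q = -0.965·5.794×10^-4·ln(0.001662) = 0.003578 m³/s
Check: V = 1.60 m/s, Re = 7.31×10^4, f = 0.03266, h_f = 106 m ≈ 105 m ✓

Q ≈ 0.00358 m³/s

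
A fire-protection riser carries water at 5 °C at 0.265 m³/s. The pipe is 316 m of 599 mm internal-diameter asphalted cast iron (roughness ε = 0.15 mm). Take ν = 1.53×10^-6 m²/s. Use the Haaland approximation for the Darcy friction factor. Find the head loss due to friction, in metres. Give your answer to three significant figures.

h_f ≈ 0.384 m

V = 4Q/(πD²) = 4·0.265/(π·0.599²) = 0.9404 m/s
Re = VD/ν = 0.9404·0.599/1.53×10^-6 = 3.68×10^5 → turbulent
ε/D = 0.15/599 = 2.50×10^-4
Haaland: f = 0.01613
h_f = f(L/D)V²/(2g) = 0.01613·(316/0.599)·0.9404²/(2·9.81) = 0.3836 m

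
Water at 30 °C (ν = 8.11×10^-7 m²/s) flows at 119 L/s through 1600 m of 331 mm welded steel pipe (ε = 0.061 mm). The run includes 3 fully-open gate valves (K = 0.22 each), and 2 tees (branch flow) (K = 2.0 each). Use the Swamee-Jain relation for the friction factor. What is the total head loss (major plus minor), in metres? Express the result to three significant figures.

H_L ≈ 7.62 m

V = 4Q/(πD²) = 1.383 m/s; V²/2g = 0.09748 m
Re = 5.64×10^5, ε/D = 1.84×10^-4 → f = 0.01520 (Swamee-Jain)
Major: h_f = f(L/D)·V²/2g = 0.01520·4834·0.09748 = 7.163 m
Minor: ΣK = 4.66; h_m = ΣK·V²/2g = 0.4542 m
Total H_L = 7.163 + 0.4542 = 7.617 m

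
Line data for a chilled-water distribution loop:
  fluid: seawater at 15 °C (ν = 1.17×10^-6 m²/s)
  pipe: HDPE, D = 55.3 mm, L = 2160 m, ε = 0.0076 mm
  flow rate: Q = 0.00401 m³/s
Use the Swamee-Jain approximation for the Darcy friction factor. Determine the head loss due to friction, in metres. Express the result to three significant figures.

h_f ≈ 108 m

V = 4Q/(πD²) = 4·0.00401/(π·0.0553²) = 1.670 m/s
Re = VD/ν = 1.670·0.0553/1.17×10^-6 = 7.89×10^4 → turbulent
ε/D = 0.0076/55.3 = 1.37×10^-4
Swamee-Jain: f = 0.01948
h_f = f(L/D)V²/(2g) = 0.01948·(2160/0.0553)·1.670²/(2·9.81) = 108.1 m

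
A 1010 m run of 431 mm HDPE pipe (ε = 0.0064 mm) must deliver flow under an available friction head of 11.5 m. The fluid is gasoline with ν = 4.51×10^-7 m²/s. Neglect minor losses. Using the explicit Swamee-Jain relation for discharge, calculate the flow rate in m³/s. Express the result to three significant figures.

Q ≈ 0.444 m³/s

Swamee-Jain (Type II): Q = -0.965·√(gD⁵h_f/L)·ln[ε/(3.7D) + √(3.17ν²L/(gD³h_f))]
√(gD⁵h_f/L) = √(9.81·0.431⁵·11.5/1010) = 0.04076
ε/(3.7D) = 4.01×10^-6; √(3.17ν²L/(gD³h_f)) = 8.49×10^-6
Q = -0.965·0.04076·ln(1.250×10^-5) = 0.4440 m³/s
Check: V = 3.04 m/s, Re = 2.91×10^6, f = 0.01044, h_f = 11.5 m ≈ 11.5 m ✓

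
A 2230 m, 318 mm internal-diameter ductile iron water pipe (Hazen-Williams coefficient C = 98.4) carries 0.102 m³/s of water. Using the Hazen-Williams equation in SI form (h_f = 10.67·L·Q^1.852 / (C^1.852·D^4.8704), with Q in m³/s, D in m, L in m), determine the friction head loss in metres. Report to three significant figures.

h_f ≈ 18.7 m

h_f = 10.67·2230·0.102^1.852 / (98.4^1.852·0.318^4.8704) = 18.74 m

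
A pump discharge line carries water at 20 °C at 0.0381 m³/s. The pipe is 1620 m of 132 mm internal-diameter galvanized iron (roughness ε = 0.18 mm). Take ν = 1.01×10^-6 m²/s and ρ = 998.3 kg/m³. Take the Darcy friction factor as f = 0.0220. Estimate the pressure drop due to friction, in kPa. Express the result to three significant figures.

V = 4Q/(πD²) = 4·0.0381/(π·0.132²) = 2.784 m/s
h_f = f(L/D)V²/(2g) = 0.02200·(1620/0.132)·2.784²/(2·9.81) = 106.7 m
Δp = ρg·h_f = 998.3·9.81·106.7 = 1045 kPa

Δp ≈ 1040 kPa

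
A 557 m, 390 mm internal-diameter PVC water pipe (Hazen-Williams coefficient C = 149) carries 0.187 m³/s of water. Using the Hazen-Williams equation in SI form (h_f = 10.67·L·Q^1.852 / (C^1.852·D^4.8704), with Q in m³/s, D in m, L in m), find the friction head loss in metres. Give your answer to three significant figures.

h_f = 10.67·557·0.187^1.852 / (149^1.852·0.390^4.8704) = 2.468 m

h_f ≈ 2.47 m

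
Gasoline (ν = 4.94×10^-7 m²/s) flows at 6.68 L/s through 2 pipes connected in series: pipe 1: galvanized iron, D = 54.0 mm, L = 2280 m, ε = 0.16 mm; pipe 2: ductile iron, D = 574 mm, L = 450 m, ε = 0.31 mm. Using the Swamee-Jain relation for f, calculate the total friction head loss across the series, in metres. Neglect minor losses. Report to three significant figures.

Pipe 1: V = 2.917 m/s, Re = 3.19×10^5, ε/D = 0.00296, f = 0.02664, h_1 = f(L/D)V²/2g = 487.8 m
Pipe 2: V = 0.02581 m/s, Re = 3.00×10^4, ε/D = 5.40×10^-4, f = 0.02494, h_2 = f(L/D)V²/2g = 6.642×10^-4 m
Series → Q common, losses add: H = Σh = 487.8 m

H ≈ 488 m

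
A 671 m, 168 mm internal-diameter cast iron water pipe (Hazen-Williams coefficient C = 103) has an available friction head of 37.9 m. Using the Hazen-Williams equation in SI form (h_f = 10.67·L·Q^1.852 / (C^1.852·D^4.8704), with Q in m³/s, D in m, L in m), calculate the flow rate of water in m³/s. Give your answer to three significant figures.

Q ≈ 0.0558 m³/s

Rearranging: Q = [h_f·C^1.852·D^4.8704 / (10.67·L)]^(1/1.852)
Q = [37.9·103^1.852·0.168^4.8704 / (10.67·671)]^0.540 = 0.05578 m³/s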